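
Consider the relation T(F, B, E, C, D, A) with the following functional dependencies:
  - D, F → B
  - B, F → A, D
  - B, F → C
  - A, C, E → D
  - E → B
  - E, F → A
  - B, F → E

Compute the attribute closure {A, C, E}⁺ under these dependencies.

Start with {A, C, E}.
A, C, E → D applies; add {D} → now {A, C, D, E}.
E → B applies; add {B} → now {A, B, C, D, E}.
No further FD applies.

{A, B, C, D, E}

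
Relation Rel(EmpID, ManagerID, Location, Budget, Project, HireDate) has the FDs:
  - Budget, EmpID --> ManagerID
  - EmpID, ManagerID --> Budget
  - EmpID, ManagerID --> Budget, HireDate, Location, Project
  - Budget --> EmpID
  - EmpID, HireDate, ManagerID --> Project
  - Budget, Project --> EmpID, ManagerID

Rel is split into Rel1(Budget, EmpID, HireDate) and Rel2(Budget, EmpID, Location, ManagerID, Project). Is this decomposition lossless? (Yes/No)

Yes

Rel1 ∩ Rel2 = {Budget, EmpID}; its closure under F is {Budget, EmpID, HireDate, Location, ManagerID, Project}.
This includes all of Rel1, so the common attributes are a superkey of Rel1 — the join is lossless.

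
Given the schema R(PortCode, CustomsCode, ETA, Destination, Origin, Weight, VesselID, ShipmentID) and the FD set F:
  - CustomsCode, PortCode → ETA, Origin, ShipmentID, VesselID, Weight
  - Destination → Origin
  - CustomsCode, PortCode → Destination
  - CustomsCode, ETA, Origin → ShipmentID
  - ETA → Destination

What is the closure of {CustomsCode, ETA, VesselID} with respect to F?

{CustomsCode, Destination, ETA, Origin, ShipmentID, VesselID}

Start with {CustomsCode, ETA, VesselID}.
ETA → Destination applies; add {Destination} → now {CustomsCode, Destination, ETA, VesselID}.
Destination → Origin applies; add {Origin} → now {CustomsCode, Destination, ETA, Origin, VesselID}.
CustomsCode, ETA, Origin → ShipmentID applies; add {ShipmentID} → now {CustomsCode, Destination, ETA, Origin, ShipmentID, VesselID}.
No further FD applies.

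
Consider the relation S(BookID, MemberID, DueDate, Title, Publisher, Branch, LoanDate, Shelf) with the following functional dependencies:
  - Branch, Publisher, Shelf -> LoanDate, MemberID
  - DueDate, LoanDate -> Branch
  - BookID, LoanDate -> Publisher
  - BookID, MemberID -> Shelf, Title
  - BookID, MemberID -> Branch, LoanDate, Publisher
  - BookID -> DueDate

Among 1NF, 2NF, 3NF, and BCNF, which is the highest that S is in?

Candidate keys: {BookID, Branch, Publisher, Shelf}, {BookID, LoanDate, Shelf}, {BookID, MemberID}. Prime attributes: {BookID, Branch, LoanDate, MemberID, Publisher, Shelf}.
Branch, Publisher, Shelf -> LoanDate, MemberID breaks BCNF: {Branch, Publisher, Shelf}⁺ = {Branch, LoanDate, MemberID, Publisher, Shelf}, so {Branch, Publisher, Shelf} is not a superkey.
Because {DueDate} is non-prime and the left side of BookID -> DueDate is not a superkey, the relation is not in 3NF.
The proper key subset {BookID} of {BookID, MemberID} determines non-prime {DueDate}, so the relation is not even in 2NF.

1NF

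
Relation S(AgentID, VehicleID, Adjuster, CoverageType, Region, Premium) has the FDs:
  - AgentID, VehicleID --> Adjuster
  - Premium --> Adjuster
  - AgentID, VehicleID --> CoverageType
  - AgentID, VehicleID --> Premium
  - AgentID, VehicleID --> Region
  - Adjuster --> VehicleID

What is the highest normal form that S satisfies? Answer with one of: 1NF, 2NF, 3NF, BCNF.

3NF

Candidate keys: {Adjuster, AgentID}, {AgentID, Premium}, {AgentID, VehicleID}. Prime attributes: {Adjuster, AgentID, Premium, VehicleID}.
Premium --> Adjuster: {Premium}⁺ = {Adjuster, Premium, VehicleID}, which is not all of the attributes, so the left side is not a superkey — BCNF is violated.
But every attribute on its right side ({Adjuster}) is prime, and the same holds for every other non-superkey FD, so 3NF still holds.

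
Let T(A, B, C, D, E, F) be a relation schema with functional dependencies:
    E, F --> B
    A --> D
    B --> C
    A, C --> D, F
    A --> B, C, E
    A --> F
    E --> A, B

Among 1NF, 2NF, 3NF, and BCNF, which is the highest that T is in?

Candidate keys: {A}, {E}. Prime attributes: {A, E}.
B --> C breaks BCNF: {B}⁺ = {B, C}, so {B} is not a superkey.
B --> C has non-prime {C} on the right and a non-superkey on the left, so 3NF fails.
With only single-attribute keys there can be no partial dependency, so 2NF holds.

2NF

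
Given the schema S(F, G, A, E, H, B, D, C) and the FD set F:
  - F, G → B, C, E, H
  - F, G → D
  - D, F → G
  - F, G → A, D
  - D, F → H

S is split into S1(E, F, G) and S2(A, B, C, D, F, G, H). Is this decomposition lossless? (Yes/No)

Common attributes: {F, G}; their closure is {A, B, C, D, E, F, G, H}.
This includes all of S1, so the common attributes are a superkey of S1 — the join is lossless.

Yes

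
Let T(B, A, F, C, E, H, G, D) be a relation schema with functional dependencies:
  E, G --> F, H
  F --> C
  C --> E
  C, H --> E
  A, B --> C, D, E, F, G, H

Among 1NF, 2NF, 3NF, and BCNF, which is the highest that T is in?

2NF

Candidate key: {A, B}. Prime attributes: {A, B}.
E, G --> F, H: {E, G}⁺ = {C, E, F, G, H}, which is not all of the attributes, so the left side is not a superkey — BCNF is violated.
E, G --> F, H has non-prime {F, H} on the right and a non-superkey on the left, so 3NF fails.
Checking every proper subset of each key, none determines a non-prime attribute — 2NF is satisfied.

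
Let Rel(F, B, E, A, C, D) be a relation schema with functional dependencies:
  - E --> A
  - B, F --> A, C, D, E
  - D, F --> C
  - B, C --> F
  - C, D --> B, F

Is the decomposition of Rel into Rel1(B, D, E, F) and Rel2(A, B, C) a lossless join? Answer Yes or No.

The shared attributes are {B} and {B}⁺ = {B}.
The closure covers neither Rel1 nor Rel2 entirely; the join is not lossless.

No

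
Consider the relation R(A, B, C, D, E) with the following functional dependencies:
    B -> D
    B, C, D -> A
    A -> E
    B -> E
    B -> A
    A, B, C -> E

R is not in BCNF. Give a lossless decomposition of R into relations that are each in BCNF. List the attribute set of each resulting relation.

Candidate key of the original relation: {B, C}.
{A, B, C, D, E}: {B} determines {A, B, D, E} here but is not a superkey — split on B -> A, D, E, giving {A, B, D, E} and {B, C}.
{A, B, D, E}: {A} determines {A, E} here but is not a superkey — split on A -> E, giving {A, E} and {A, B, D}.
{A, E} has no BCNF violation.
{A, B, D} has no BCNF violation.
{B, C} has no BCNF violation.

{A, B, D}; {A, E}; {B, C}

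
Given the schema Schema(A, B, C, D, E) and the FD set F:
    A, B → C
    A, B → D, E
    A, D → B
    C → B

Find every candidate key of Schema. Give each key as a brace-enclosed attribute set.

Attributes never on any right-hand side: {A} — every candidate key must contain it.
{A, B} is a candidate key since {A, B}⁺ = {A, B, C, D, E} covers every attribute.
{A, C} is a candidate key since {A, C}⁺ = {A, B, C, D, E} covers every attribute.
{A, D} is a candidate key since {A, D}⁺ = {A, B, C, D, E} covers every attribute.
Any other superkey properly contains one of these, so there are no further candidate keys.

{A, B}, {A, C}, {A, D}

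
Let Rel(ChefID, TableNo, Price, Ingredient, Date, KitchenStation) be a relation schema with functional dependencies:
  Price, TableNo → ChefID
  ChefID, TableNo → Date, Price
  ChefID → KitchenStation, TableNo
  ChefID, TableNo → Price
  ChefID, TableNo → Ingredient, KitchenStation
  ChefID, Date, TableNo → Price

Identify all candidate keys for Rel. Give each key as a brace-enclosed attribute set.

{ChefID}, {Price, TableNo}

{ChefID} is a candidate key since {ChefID}⁺ = {ChefID, Date, Ingredient, KitchenStation, Price, TableNo} covers every attribute.
{Price, TableNo} is a candidate key since {Price, TableNo}⁺ = {ChefID, Date, Ingredient, KitchenStation, Price, TableNo} covers every attribute.
These are minimal and exhaustive — every other superkey contains one of them.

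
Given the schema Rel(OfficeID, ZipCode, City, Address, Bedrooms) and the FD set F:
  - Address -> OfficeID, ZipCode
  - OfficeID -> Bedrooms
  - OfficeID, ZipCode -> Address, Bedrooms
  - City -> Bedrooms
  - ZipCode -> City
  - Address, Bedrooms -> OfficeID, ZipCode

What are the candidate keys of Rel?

{Address}⁺ = {Address, Bedrooms, City, OfficeID, ZipCode}, which is every attribute, so {Address} is a candidate key.
{OfficeID, ZipCode}⁺ = {Address, Bedrooms, City, OfficeID, ZipCode}, which is every attribute, so {OfficeID, ZipCode} is a candidate key.
No proper subset of any of these is a key, and no other minimal superkey exists.

{Address}, {OfficeID, ZipCode}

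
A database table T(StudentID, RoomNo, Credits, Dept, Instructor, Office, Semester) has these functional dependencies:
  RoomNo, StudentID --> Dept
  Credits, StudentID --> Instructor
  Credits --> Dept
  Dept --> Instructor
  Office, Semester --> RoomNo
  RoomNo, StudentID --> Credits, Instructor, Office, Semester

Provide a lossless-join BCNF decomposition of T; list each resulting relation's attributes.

Candidate keys of the original relation: {Office, Semester, StudentID}, {RoomNo, StudentID}.
{Credits, Dept, Instructor, Office, RoomNo, Semester, StudentID}: {Credits, StudentID} determines {Credits, Dept, Instructor, StudentID} here but is not a superkey — split on Credits, StudentID --> Dept, Instructor, giving {Credits, Dept, Instructor, StudentID} and {Credits, Office, RoomNo, Semester, StudentID}.
{Credits, Dept, Instructor, StudentID}: {Credits} determines {Credits, Dept, Instructor} here but is not a superkey — split on Credits --> Dept, Instructor, giving {Credits, Dept, Instructor} and {Credits, StudentID}.
{Credits, Dept, Instructor}: {Dept} determines {Dept, Instructor} here but is not a superkey — split on Dept --> Instructor, giving {Dept, Instructor} and {Credits, Dept}.
{Dept, Instructor} has no BCNF violation.
{Credits, Dept} has no BCNF violation.
{Credits, StudentID} has no BCNF violation.
{Credits, Office, RoomNo, Semester, StudentID}: {Office, Semester} determines {Office, RoomNo, Semester} here but is not a superkey — split on Office, Semester --> RoomNo, giving {Office, RoomNo, Semester} and {Credits, Office, Semester, StudentID}.
{Office, RoomNo, Semester} has no BCNF violation.
{Credits, Office, Semester, StudentID} has no BCNF violation.

{Credits, Dept}; {Credits, Office, Semester, StudentID}; {Dept, Instructor}; {Office, RoomNo, Semester}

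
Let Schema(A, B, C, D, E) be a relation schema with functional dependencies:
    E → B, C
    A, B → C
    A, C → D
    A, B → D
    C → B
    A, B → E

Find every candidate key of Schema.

{A, B}, {A, C}, {A, E}

{A} never appears on the right of any FD, so every key must include it.
{A, B}⁺ = {A, B, C, D, E}, which is every attribute, so {A, B} is a candidate key.
{A, C}⁺ = {A, B, C, D, E}, which is every attribute, so {A, C} is a candidate key.
{A, E}⁺ = {A, B, C, D, E}, which is every attribute, so {A, E} is a candidate key.
These are minimal and exhaustive — every other superkey contains one of them.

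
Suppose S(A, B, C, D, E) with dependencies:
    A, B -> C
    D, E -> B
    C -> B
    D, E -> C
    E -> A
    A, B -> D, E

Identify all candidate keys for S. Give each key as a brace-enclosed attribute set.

{A, B}, {A, C}, {B, E}, {C, E}, {D, E}

{A, B}⁺ = {A, B, C, D, E} — all of the relation — so {A, B} is a candidate key.
{A, C}⁺ = {A, B, C, D, E} — all of the relation — so {A, C} is a candidate key.
{B, E}⁺ = {A, B, C, D, E} — all of the relation — so {B, E} is a candidate key.
{C, E}⁺ = {A, B, C, D, E} — all of the relation — so {C, E} is a candidate key.
{D, E}⁺ = {A, B, C, D, E} — all of the relation — so {D, E} is a candidate key.
No proper subset of any of these is a key, and no other minimal superkey exists.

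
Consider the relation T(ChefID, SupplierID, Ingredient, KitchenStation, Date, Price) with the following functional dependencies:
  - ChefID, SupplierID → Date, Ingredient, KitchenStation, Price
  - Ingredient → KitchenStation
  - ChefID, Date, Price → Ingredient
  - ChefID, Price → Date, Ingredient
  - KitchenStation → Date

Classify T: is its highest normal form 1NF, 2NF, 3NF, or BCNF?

2NF

Candidate key: {ChefID, SupplierID}. Prime attributes: {ChefID, SupplierID}.
Ingredient → KitchenStation: {Ingredient}⁺ = {Date, Ingredient, KitchenStation}, which is not all of the attributes, so the left side is not a superkey — BCNF is violated.
Ingredient → KitchenStation determines the non-prime attribute {KitchenStation} from a non-superkey — 3NF is violated.
Checking every proper subset of each key, none determines a non-prime attribute — 2NF is satisfied.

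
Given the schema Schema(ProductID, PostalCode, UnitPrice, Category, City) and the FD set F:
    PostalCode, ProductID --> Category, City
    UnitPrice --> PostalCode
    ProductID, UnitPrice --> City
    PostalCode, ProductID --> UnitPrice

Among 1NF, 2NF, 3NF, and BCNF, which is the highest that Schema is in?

Candidate keys: {PostalCode, ProductID}, {ProductID, UnitPrice}. Prime attributes: {PostalCode, ProductID, UnitPrice}.
UnitPrice --> PostalCode: {UnitPrice}⁺ = {PostalCode, UnitPrice}, which is not all of the attributes, so the left side is not a superkey — BCNF is violated.
Since {PostalCode} ⊆ prime attributes and every other non-superkey FD also has a prime right side, the schema is in 3NF.

3NF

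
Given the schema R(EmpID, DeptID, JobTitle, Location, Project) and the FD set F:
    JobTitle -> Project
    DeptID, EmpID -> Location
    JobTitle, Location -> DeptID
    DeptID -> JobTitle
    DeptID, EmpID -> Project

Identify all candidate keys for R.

{DeptID, EmpID}, {EmpID, JobTitle, Location}

No FD produces {EmpID}, so it must be in every candidate key.
Closure of {DeptID, EmpID} is {DeptID, EmpID, JobTitle, Location, Project}, the whole schema; {DeptID, EmpID} is a candidate key.
Closure of {EmpID, JobTitle, Location} is {DeptID, EmpID, JobTitle, Location, Project}, the whole schema; {EmpID, JobTitle, Location} is a candidate key.
Any other superkey properly contains one of these, so there are no further candidate keys.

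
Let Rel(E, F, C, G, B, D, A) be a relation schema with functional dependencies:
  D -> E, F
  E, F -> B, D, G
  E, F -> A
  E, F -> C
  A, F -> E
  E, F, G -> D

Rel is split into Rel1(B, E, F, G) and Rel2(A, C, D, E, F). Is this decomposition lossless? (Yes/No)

Yes

Common attributes: {E, F}; their closure is {A, B, C, D, E, F, G}.
Since Rel1 ⊆ {A, B, C, D, E, F, G}, the intersection is a superkey of Rel1; the decomposition is lossless.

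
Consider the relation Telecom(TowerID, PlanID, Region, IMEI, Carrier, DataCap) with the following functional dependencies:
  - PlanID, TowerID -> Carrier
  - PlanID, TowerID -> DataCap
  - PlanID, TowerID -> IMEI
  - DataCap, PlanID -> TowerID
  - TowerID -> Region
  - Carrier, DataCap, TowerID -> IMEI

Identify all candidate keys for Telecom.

No FD produces {PlanID}, so it must be in every candidate key.
{DataCap, PlanID}⁺ = {Carrier, DataCap, IMEI, PlanID, Region, TowerID}, which is every attribute, so {DataCap, PlanID} is a candidate key.
{PlanID, TowerID}⁺ = {Carrier, DataCap, IMEI, PlanID, Region, TowerID}, which is every attribute, so {PlanID, TowerID} is a candidate key.
These are minimal and exhaustive — every other superkey contains one of them.

{DataCap, PlanID}, {PlanID, TowerID}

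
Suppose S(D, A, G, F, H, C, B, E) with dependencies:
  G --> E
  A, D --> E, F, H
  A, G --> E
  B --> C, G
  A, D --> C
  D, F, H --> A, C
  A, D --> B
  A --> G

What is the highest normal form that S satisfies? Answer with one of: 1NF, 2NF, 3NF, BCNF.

Candidate keys: {A, D}, {D, F, H}. Prime attributes: {A, D, F, H}.
G --> E breaks BCNF: {G}⁺ = {E, G}, so {G} is not a superkey.
G --> E determines the non-prime attribute {E} from a non-superkey — 3NF is violated.
Since {A} ⊂ {A, D} and {A}⁺ ⊇ {E, G} with {E, G} non-prime, there is a partial dependency; 2NF fails.

1NF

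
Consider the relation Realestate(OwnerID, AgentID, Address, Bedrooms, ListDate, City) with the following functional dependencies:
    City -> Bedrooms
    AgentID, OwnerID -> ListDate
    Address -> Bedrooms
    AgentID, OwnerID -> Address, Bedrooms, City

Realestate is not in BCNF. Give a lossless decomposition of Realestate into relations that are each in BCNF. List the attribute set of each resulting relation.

{Address, AgentID, City, ListDate, OwnerID}; {Bedrooms, City}

Candidate key of the original relation: {AgentID, OwnerID}.
In {Address, AgentID, Bedrooms, City, ListDate, OwnerID}, {City} is not a superkey ({City}⁺ restricted to this set is {Bedrooms, City}), so split on City -> Bedrooms into {Bedrooms, City} and {Address, AgentID, City, ListDate, OwnerID}.
{Bedrooms, City} is in BCNF.
{Address, AgentID, City, ListDate, OwnerID} is in BCNF.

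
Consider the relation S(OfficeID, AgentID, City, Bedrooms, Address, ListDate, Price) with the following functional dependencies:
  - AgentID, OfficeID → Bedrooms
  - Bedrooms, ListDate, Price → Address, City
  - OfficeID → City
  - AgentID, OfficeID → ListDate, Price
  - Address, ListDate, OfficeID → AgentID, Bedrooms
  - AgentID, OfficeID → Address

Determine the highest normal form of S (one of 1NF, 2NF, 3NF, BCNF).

1NF

Candidate keys: {Address, ListDate, OfficeID}, {AgentID, OfficeID}, {Bedrooms, ListDate, OfficeID, Price}. Prime attributes: {Address, AgentID, Bedrooms, ListDate, OfficeID, Price}.
Bedrooms, ListDate, Price → Address, City: {Bedrooms, ListDate, Price}⁺ = {Address, Bedrooms, City, ListDate, Price}, which is not all of the attributes, so the left side is not a superkey — BCNF is violated.
Bedrooms, ListDate, Price → Address, City determines the non-prime attribute {City} from a non-superkey — 3NF is violated.
{OfficeID} is a proper subset of the key {AgentID, OfficeID}, and {OfficeID}⁺ contains the non-prime attribute {City} — a partial dependency, so 2NF is violated.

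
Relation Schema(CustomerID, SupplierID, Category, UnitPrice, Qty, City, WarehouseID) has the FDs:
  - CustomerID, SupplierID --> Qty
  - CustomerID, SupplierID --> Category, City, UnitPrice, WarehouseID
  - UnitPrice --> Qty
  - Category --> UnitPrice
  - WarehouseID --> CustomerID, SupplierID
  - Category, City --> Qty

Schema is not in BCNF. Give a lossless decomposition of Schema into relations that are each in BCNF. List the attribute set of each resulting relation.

{Category, City, CustomerID, SupplierID, WarehouseID}; {Category, UnitPrice}; {Qty, UnitPrice}

Candidate keys of the original relation: {CustomerID, SupplierID}, {WarehouseID}.
{Category, City, CustomerID, Qty, SupplierID, UnitPrice, WarehouseID}: {UnitPrice} determines {Qty, UnitPrice} here but is not a superkey — split on UnitPrice --> Qty, giving {Qty, UnitPrice} and {Category, City, CustomerID, SupplierID, UnitPrice, WarehouseID}.
{Qty, UnitPrice} is in BCNF.
{Category, City, CustomerID, SupplierID, UnitPrice, WarehouseID}: {Category} determines {Category, UnitPrice} here but is not a superkey — split on Category --> UnitPrice, giving {Category, UnitPrice} and {Category, City, CustomerID, SupplierID, WarehouseID}.
{Category, UnitPrice} is in BCNF.
{Category, City, CustomerID, SupplierID, WarehouseID} is in BCNF.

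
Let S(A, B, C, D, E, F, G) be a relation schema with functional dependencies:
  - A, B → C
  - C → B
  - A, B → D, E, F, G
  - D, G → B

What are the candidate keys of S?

Attributes never on any right-hand side: {A} — every candidate key must contain it.
{A, B}⁺ = {A, B, C, D, E, F, G}, which is every attribute, so {A, B} is a candidate key.
{A, C}⁺ = {A, B, C, D, E, F, G}, which is every attribute, so {A, C} is a candidate key.
{A, D, G}⁺ = {A, B, C, D, E, F, G}, which is every attribute, so {A, D, G} is a candidate key.
Any other superkey properly contains one of these, so there are no further candidate keys.

{A, B}, {A, C}, {A, D, G}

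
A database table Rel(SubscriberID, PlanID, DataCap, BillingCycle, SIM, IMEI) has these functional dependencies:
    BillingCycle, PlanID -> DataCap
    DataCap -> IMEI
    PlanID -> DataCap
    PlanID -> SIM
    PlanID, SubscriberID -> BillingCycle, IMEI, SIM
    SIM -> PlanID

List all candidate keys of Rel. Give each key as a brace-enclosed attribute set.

{PlanID, SubscriberID}, {SIM, SubscriberID}

No FD produces {SubscriberID}, so it must be in every candidate key.
{PlanID, SubscriberID}⁺ = {BillingCycle, DataCap, IMEI, PlanID, SIM, SubscriberID}, which is every attribute, so {PlanID, SubscriberID} is a candidate key.
{SIM, SubscriberID}⁺ = {BillingCycle, DataCap, IMEI, PlanID, SIM, SubscriberID}, which is every attribute, so {SIM, SubscriberID} is a candidate key.
These are minimal and exhaustive — every other superkey contains one of them.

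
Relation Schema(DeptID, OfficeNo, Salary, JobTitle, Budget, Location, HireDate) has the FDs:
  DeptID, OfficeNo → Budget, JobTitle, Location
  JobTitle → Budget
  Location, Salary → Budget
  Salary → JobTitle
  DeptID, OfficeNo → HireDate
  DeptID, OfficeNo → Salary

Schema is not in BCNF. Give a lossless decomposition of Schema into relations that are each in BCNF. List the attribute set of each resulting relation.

Candidate key of the original relation: {DeptID, OfficeNo}.
Within {Budget, DeptID, HireDate, JobTitle, Location, OfficeNo, Salary}: {JobTitle}⁺ ∩ {Budget, DeptID, HireDate, JobTitle, Location, OfficeNo, Salary} = {Budget, JobTitle}, not the whole set, so JobTitle → Budget violates BCNF; decompose into {Budget, JobTitle} and {DeptID, HireDate, JobTitle, Location, OfficeNo, Salary}.
{Budget, JobTitle}: every determinant is a superkey — BCNF.
Within {DeptID, HireDate, JobTitle, Location, OfficeNo, Salary}: {Location, Salary}⁺ ∩ {DeptID, HireDate, JobTitle, Location, OfficeNo, Salary} = {JobTitle, Location, Salary}, not the whole set, so Location, Salary → JobTitle violates BCNF; decompose into {JobTitle, Location, Salary} and {DeptID, HireDate, Location, OfficeNo, Salary}.
Within {JobTitle, Location, Salary}: {Salary}⁺ ∩ {JobTitle, Location, Salary} = {JobTitle, Salary}, not the whole set, so Salary → JobTitle violates BCNF; decompose into {JobTitle, Salary} and {Location, Salary}.
{JobTitle, Salary}: every determinant is a superkey — BCNF.
{Location, Salary}: every determinant is a superkey — BCNF.
{DeptID, HireDate, Location, OfficeNo, Salary}: every determinant is a superkey — BCNF.

{Budget, JobTitle}; {DeptID, HireDate, Location, OfficeNo, Salary}; {JobTitle, Salary}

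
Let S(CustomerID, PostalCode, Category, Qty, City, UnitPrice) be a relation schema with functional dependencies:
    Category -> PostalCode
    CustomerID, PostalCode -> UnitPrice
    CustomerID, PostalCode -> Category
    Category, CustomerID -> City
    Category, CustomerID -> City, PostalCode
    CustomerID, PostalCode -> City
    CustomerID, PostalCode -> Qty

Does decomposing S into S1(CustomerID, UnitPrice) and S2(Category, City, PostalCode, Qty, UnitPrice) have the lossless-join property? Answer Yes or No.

No

Common attributes: {UnitPrice}; their closure is {UnitPrice}.
S1 ⊄ {UnitPrice} and S2 ⊄ {UnitPrice}, so the split is lossy.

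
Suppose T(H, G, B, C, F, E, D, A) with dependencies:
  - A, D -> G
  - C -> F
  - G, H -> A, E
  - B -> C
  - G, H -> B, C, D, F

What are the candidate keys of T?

No FD produces {H}, so it must be in every candidate key.
{G, H}⁺ = {A, B, C, D, E, F, G, H} — all of the relation — so {G, H} is a candidate key.
{A, D, H}⁺ = {A, B, C, D, E, F, G, H} — all of the relation — so {A, D, H} is a candidate key.
No proper subset of any of these is a key, and no other minimal superkey exists.

{A, D, H}, {G, H}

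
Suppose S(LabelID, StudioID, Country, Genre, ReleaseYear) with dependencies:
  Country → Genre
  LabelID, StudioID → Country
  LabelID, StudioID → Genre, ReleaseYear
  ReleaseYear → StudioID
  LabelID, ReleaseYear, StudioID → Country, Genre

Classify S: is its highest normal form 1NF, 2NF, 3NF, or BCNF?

Candidate keys: {LabelID, ReleaseYear}, {LabelID, StudioID}. Prime attributes: {LabelID, ReleaseYear, StudioID}.
Country → Genre breaks BCNF: {Country}⁺ = {Country, Genre}, so {Country} is not a superkey.
Country → Genre has non-prime {Genre} on the right and a non-superkey on the left, so 3NF fails.
No non-prime attribute depends on a proper subset of any candidate key, so 2NF holds.

2NF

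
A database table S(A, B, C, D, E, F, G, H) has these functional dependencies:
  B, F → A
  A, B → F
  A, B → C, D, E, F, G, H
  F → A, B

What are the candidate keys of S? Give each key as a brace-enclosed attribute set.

{A, B}, {F}

{F}⁺ = {A, B, C, D, E, F, G, H}, which is every attribute, so {F} is a candidate key.
{A, B}⁺ = {A, B, C, D, E, F, G, H}, which is every attribute, so {A, B} is a candidate key.
No proper subset of any of these is a key, and no other minimal superkey exists.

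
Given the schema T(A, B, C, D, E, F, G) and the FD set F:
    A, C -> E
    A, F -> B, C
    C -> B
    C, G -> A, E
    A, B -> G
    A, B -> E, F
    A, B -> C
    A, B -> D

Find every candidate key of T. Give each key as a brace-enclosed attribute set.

{A, B}, {A, C}, {A, F}, {C, G}

{A, B}⁺ = {A, B, C, D, E, F, G}, which is every attribute, so {A, B} is a candidate key.
{A, C}⁺ = {A, B, C, D, E, F, G}, which is every attribute, so {A, C} is a candidate key.
{A, F}⁺ = {A, B, C, D, E, F, G}, which is every attribute, so {A, F} is a candidate key.
{C, G}⁺ = {A, B, C, D, E, F, G}, which is every attribute, so {C, G} is a candidate key.
Any other superkey properly contains one of these, so there are no further candidate keys.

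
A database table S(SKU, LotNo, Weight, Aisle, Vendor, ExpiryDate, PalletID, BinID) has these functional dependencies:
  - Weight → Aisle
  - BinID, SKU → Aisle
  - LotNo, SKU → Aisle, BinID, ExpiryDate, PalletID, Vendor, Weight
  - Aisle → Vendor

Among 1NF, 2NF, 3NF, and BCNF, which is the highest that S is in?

2NF

Candidate key: {LotNo, SKU}. Prime attributes: {LotNo, SKU}.
For Weight → Aisle we have {Weight}⁺ = {Aisle, Vendor, Weight}; {Weight} is not a superkey, so BCNF fails.
Weight → Aisle determines the non-prime attribute {Aisle} from a non-superkey — 3NF is violated.
Checking every proper subset of each key, none determines a non-prime attribute — 2NF is satisfied.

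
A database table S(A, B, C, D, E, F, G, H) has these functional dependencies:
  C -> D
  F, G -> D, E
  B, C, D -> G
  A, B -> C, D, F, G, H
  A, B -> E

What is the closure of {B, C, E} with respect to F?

{B, C, D, E, G}

Start with {B, C, E}.
C -> D applies; add {D} → now {B, C, D, E}.
B, C, D -> G applies; add {G} → now {B, C, D, E, G}.
No further FD applies.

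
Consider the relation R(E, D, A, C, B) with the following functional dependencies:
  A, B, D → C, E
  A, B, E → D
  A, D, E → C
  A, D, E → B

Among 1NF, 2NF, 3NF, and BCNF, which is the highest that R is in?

BCNF

Candidate keys: {A, B, D}, {A, B, E}, {A, D, E}. Prime attributes: {A, B, D, E}.
The left-hand side of every FD is a superkey, so BCNF is satisfied.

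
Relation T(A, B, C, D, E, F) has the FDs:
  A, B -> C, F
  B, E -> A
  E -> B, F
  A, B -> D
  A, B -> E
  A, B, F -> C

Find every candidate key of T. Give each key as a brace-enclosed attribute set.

Closure of {E} is {A, B, C, D, E, F}, the whole schema; {E} is a candidate key.
Closure of {A, B} is {A, B, C, D, E, F}, the whole schema; {A, B} is a candidate key.
No proper subset of any of these is a key, and no other minimal superkey exists.

{A, B}, {E}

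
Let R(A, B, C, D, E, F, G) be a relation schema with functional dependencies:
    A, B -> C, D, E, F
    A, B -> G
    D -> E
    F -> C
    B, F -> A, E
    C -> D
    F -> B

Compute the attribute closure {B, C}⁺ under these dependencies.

{B, C, D, E}

Start with {B, C}.
C -> D applies; add {D} → now {B, C, D}.
D -> E applies; add {E} → now {B, C, D, E}.
No further FD applies.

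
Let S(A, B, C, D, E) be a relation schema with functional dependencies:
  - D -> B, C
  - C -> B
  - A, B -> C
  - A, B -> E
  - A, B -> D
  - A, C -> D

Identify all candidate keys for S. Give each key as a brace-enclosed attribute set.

No FD produces {A}, so it must be in every candidate key.
{A, B} is a candidate key since {A, B}⁺ = {A, B, C, D, E} covers every attribute.
{A, C} is a candidate key since {A, C}⁺ = {A, B, C, D, E} covers every attribute.
{A, D} is a candidate key since {A, D}⁺ = {A, B, C, D, E} covers every attribute.
No proper subset of any of these is a key, and no other minimal superkey exists.

{A, B}, {A, C}, {A, D}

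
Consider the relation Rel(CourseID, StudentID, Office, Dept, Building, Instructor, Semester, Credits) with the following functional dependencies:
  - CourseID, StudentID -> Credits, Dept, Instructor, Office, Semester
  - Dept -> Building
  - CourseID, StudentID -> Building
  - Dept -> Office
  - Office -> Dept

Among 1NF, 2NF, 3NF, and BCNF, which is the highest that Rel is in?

Candidate key: {CourseID, StudentID}. Prime attributes: {CourseID, StudentID}.
Dept -> Building: {Dept}⁺ = {Building, Dept, Office}, which is not all of the attributes, so the left side is not a superkey — BCNF is violated.
Dept -> Building determines the non-prime attribute {Building} from a non-superkey — 3NF is violated.
Checking every proper subset of each key, none determines a non-prime attribute — 2NF is satisfied.

2NF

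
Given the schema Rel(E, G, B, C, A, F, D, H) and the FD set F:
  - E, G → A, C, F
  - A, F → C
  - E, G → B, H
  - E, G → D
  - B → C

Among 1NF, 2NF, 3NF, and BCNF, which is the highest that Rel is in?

Candidate key: {E, G}. Prime attributes: {E, G}.
A, F → C: {A, F}⁺ = {A, C, F}, which is not all of the attributes, so the left side is not a superkey — BCNF is violated.
Because {C} is non-prime and the left side of A, F → C is not a superkey, the relation is not in 3NF.
Checking every proper subset of each key, none determines a non-prime attribute — 2NF is satisfied.

2NF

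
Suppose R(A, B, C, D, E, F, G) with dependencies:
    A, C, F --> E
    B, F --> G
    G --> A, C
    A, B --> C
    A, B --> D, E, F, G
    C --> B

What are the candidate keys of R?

{A, B}, {A, C}, {B, F}, {C, F}, {G}

{G}⁺ = {A, B, C, D, E, F, G} — all of the relation — so {G} is a candidate key.
{A, B}⁺ = {A, B, C, D, E, F, G} — all of the relation — so {A, B} is a candidate key.
{A, C}⁺ = {A, B, C, D, E, F, G} — all of the relation — so {A, C} is a candidate key.
{B, F}⁺ = {A, B, C, D, E, F, G} — all of the relation — so {B, F} is a candidate key.
{C, F}⁺ = {A, B, C, D, E, F, G} — all of the relation — so {C, F} is a candidate key.
No proper subset of any of these is a key, and no other minimal superkey exists.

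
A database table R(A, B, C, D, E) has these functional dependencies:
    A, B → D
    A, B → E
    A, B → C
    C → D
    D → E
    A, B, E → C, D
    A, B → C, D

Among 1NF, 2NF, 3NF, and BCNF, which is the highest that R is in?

Candidate key: {A, B}. Prime attributes: {A, B}.
C → D: {C}⁺ = {C, D, E}, which is not all of the attributes, so the left side is not a superkey — BCNF is violated.
C → D determines the non-prime attribute {D} from a non-superkey — 3NF is violated.
No non-prime attribute depends on a proper subset of any candidate key, so 2NF holds.

2NF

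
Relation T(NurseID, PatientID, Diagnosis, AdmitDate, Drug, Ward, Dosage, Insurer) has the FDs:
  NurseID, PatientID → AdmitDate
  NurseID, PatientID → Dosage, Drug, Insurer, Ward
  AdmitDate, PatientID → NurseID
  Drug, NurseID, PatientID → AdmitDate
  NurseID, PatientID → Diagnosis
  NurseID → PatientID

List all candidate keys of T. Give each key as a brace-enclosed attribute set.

{AdmitDate, PatientID}, {NurseID}

{NurseID} is a candidate key since {NurseID}⁺ = {AdmitDate, Diagnosis, Dosage, Drug, Insurer, NurseID, PatientID, Ward} covers every attribute.
{AdmitDate, PatientID} is a candidate key since {AdmitDate, PatientID}⁺ = {AdmitDate, Diagnosis, Dosage, Drug, Insurer, NurseID, PatientID, Ward} covers every attribute.
These are minimal and exhaustive — every other superkey contains one of them.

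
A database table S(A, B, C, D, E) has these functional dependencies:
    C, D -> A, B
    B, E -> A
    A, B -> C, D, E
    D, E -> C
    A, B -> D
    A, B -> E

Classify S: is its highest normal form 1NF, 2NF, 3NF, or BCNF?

BCNF

Candidate keys: {A, B}, {B, E}, {C, D}, {D, E}. Prime attributes: {A, B, C, D, E}.
The left-hand side of every FD is a superkey, so BCNF is satisfied.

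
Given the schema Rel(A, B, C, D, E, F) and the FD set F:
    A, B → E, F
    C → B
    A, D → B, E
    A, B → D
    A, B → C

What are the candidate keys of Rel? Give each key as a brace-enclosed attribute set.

{A, B}, {A, C}, {A, D}

Attributes never on any right-hand side: {A} — every candidate key must contain it.
{A, B} is a candidate key since {A, B}⁺ = {A, B, C, D, E, F} covers every attribute.
{A, C} is a candidate key since {A, C}⁺ = {A, B, C, D, E, F} covers every attribute.
{A, D} is a candidate key since {A, D}⁺ = {A, B, C, D, E, F} covers every attribute.
Any other superkey properly contains one of these, so there are no further candidate keys.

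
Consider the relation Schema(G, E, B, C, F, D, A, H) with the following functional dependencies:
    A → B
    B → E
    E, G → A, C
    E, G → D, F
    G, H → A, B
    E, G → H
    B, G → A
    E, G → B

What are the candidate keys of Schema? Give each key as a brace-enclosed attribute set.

{A, G}, {B, G}, {E, G}, {G, H}

{G} never appears on the right of any FD, so every key must include it.
Closure of {A, G} is {A, B, C, D, E, F, G, H}, the whole schema; {A, G} is a candidate key.
Closure of {B, G} is {A, B, C, D, E, F, G, H}, the whole schema; {B, G} is a candidate key.
Closure of {E, G} is {A, B, C, D, E, F, G, H}, the whole schema; {E, G} is a candidate key.
Closure of {G, H} is {A, B, C, D, E, F, G, H}, the whole schema; {G, H} is a candidate key.
Any other superkey properly contains one of these, so there are no further candidate keys.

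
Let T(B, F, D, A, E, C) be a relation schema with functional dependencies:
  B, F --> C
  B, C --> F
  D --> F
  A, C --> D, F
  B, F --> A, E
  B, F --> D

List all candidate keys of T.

{B, C}, {B, D}, {B, F}

Attributes never on any right-hand side: {B} — every candidate key must contain it.
{B, C} is a candidate key since {B, C}⁺ = {A, B, C, D, E, F} covers every attribute.
{B, D} is a candidate key since {B, D}⁺ = {A, B, C, D, E, F} covers every attribute.
{B, F} is a candidate key since {B, F}⁺ = {A, B, C, D, E, F} covers every attribute.
Any other superkey properly contains one of these, so there are no further candidate keys.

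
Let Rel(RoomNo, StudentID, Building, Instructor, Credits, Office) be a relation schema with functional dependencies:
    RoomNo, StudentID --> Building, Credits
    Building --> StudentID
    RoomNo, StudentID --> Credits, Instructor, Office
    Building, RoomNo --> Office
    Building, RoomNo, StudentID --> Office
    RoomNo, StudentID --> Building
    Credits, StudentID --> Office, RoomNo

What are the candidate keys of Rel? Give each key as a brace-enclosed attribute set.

{Building, Credits} is a candidate key since {Building, Credits}⁺ = {Building, Credits, Instructor, Office, RoomNo, StudentID} covers every attribute.
{Building, RoomNo} is a candidate key since {Building, RoomNo}⁺ = {Building, Credits, Instructor, Office, RoomNo, StudentID} covers every attribute.
{Credits, StudentID} is a candidate key since {Credits, StudentID}⁺ = {Building, Credits, Instructor, Office, RoomNo, StudentID} covers every attribute.
{RoomNo, StudentID} is a candidate key since {RoomNo, StudentID}⁺ = {Building, Credits, Instructor, Office, RoomNo, StudentID} covers every attribute.
These are minimal and exhaustive — every other superkey contains one of them.

{Building, Credits}, {Building, RoomNo}, {Credits, StudentID}, {RoomNo, StudentID}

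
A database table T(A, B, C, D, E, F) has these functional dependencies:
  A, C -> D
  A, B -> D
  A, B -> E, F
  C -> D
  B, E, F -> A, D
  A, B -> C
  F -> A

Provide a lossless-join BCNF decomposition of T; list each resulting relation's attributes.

{A, C}; {A, F}; {B, C, E, F}; {C, D}

Candidate keys of the original relation: {A, B}, {B, F}.
In {A, B, C, D, E, F}, {A, C} is not a superkey ({A, C}⁺ restricted to this set is {A, C, D}), so split on A, C -> D into {A, C, D} and {A, B, C, E, F}.
In {A, C, D}, {C} is not a superkey ({C}⁺ restricted to this set is {C, D}), so split on C -> D into {C, D} and {A, C}.
{C, D}: every determinant is a superkey — BCNF.
{A, C}: every determinant is a superkey — BCNF.
In {A, B, C, E, F}, {F} is not a superkey ({F}⁺ restricted to this set is {A, F}), so split on F -> A into {A, F} and {B, C, E, F}.
{A, F}: every determinant is a superkey — BCNF.
{B, C, E, F}: every determinant is a superkey — BCNF.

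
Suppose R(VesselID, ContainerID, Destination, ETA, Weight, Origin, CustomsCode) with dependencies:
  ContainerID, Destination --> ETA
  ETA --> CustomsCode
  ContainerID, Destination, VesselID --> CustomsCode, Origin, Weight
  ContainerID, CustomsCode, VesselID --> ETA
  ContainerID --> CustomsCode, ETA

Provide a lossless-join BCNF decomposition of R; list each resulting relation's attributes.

Candidate key of the original relation: {ContainerID, Destination, VesselID}.
In {ContainerID, CustomsCode, Destination, ETA, Origin, VesselID, Weight}, {ContainerID, Destination} is not a superkey ({ContainerID, Destination}⁺ restricted to this set is {ContainerID, CustomsCode, Destination, ETA}), so split on ContainerID, Destination --> CustomsCode, ETA into {ContainerID, CustomsCode, Destination, ETA} and {ContainerID, Destination, Origin, VesselID, Weight}.
In {ContainerID, CustomsCode, Destination, ETA}, {ETA} is not a superkey ({ETA}⁺ restricted to this set is {CustomsCode, ETA}), so split on ETA --> CustomsCode into {CustomsCode, ETA} and {ContainerID, Destination, ETA}.
{CustomsCode, ETA} is in BCNF.
In {ContainerID, Destination, ETA}, {ContainerID} is not a superkey ({ContainerID}⁺ restricted to this set is {ContainerID, ETA}), so split on ContainerID --> ETA into {ContainerID, ETA} and {ContainerID, Destination}.
{ContainerID, ETA} is in BCNF.
{ContainerID, Destination} is in BCNF.
{ContainerID, Destination, Origin, VesselID, Weight} is in BCNF.

{ContainerID, Destination, Origin, VesselID, Weight}; {ContainerID, ETA}; {CustomsCode, ETA}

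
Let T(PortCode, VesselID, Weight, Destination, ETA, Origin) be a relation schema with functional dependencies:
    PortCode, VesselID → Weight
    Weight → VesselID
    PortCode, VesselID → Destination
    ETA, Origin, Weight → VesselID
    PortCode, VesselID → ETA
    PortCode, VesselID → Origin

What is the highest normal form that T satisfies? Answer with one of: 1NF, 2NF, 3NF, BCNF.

3NF

Candidate keys: {PortCode, VesselID}, {PortCode, Weight}. Prime attributes: {PortCode, VesselID, Weight}.
For Weight → VesselID we have {Weight}⁺ = {VesselID, Weight}; {Weight} is not a superkey, so BCNF fails.
Its right-hand attributes {VesselID} are all prime, as are those of every other non-superkey FD — the relation is in 3NF.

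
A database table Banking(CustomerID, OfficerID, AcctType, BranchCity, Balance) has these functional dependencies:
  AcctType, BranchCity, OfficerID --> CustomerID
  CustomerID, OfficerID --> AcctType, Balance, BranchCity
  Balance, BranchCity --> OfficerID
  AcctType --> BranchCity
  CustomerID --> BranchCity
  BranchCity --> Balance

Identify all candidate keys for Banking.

{AcctType}, {CustomerID}

{AcctType}⁺ = {AcctType, Balance, BranchCity, CustomerID, OfficerID} — all of the relation — so {AcctType} is a candidate key.
{CustomerID}⁺ = {AcctType, Balance, BranchCity, CustomerID, OfficerID} — all of the relation — so {CustomerID} is a candidate key.
These are minimal and exhaustive — every other superkey contains one of them.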